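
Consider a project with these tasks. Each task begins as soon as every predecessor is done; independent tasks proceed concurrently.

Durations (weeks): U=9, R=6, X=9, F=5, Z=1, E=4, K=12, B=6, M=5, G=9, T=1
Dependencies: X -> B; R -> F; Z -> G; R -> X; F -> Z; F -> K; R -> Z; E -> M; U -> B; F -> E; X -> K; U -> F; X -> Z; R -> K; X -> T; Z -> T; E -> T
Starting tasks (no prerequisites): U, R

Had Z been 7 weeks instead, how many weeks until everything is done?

Actual critical path: R→X→K = 6+9+12 = 27 ⇒ 27 weeks.
Z is off the critical path — its longest chain is 25 weeks, giving 2 of slack.
New critical path: R→X→Z→G = 6+9+7+9 = 31 ⇒ 31 weeks.

31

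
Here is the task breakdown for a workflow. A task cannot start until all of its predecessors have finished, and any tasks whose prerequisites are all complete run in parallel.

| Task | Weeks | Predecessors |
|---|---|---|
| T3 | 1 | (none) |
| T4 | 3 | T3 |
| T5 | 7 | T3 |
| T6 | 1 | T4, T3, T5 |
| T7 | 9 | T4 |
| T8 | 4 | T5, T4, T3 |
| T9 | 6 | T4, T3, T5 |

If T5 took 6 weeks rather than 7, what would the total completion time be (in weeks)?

13

Actual critical path: T3→T5→T9 = 1+7+6 = 14 ⇒ 14 weeks.
T5 lies on that path, so at 6 weeks the path becomes 13 weeks.
New critical path: T3→T4→T7 = 1+3+9 = 13 ⇒ 13 weeks.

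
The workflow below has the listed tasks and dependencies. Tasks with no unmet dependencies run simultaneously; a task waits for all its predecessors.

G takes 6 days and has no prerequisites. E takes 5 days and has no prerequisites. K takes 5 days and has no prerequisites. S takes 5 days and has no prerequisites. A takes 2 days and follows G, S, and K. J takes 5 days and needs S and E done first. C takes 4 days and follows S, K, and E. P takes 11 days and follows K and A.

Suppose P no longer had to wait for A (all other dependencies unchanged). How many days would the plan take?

Before: longest chain G→A→P = 6+2+11 = 19, finish 19.
Without A→P, P's earliest start moves from 8 to 5.
New critical path: K→P = 5+11 = 16 ⇒ 16 days.

16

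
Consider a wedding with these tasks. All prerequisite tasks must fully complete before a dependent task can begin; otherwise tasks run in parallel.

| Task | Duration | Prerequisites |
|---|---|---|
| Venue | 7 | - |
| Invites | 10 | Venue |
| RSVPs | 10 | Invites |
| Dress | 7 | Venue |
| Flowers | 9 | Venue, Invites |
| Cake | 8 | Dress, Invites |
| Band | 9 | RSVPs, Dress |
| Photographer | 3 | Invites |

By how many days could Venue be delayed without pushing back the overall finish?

0

The longest chain is Venue→Invites→RSVPs→Band = 7+10+10+9 = 36; overall finish 36 days.
The longest chain containing Venue totals 36 days.
Slack of Venue = 0 − 0 = 0 days.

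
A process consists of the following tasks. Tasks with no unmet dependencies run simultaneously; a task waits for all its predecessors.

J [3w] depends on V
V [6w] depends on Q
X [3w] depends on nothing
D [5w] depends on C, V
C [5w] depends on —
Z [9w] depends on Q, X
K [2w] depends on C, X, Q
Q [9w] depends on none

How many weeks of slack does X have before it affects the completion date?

8

The longest chain is Q→V→D = 9+6+5 = 20; overall finish 20 weeks.
The longest chain containing X totals 12 weeks.
Float = 20 − 12 = 8.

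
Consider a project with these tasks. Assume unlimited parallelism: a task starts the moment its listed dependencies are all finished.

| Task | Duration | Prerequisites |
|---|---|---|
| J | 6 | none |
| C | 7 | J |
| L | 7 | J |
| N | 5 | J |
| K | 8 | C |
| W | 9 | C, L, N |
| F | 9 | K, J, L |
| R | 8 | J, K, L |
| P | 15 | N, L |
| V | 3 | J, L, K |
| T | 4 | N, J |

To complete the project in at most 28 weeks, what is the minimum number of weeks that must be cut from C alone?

2

Current finish: 30 weeks; target: 28.
C is on every critical path, so each week cut from C cuts the finish by one (this holds down to a finish of 28).
Need 30 − 28 = 2 weeks off C → C becomes 5 weeks, finish becomes 28.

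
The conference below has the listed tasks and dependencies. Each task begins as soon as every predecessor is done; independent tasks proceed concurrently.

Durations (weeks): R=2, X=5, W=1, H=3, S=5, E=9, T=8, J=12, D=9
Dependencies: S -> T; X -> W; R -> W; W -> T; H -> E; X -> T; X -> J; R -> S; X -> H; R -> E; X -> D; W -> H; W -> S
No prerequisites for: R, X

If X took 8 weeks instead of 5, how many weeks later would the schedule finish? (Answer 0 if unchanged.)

Baseline: X→W→S→T = 5+1+5+8 = 19 → 19 weeks.
Since X is critical, the +3 change carries straight to that chain (now 22 weeks).
The critical path is still X→W→S→T; finish is now 22 weeks.
Change in finish: 22 − 19 = +3 weeks.

3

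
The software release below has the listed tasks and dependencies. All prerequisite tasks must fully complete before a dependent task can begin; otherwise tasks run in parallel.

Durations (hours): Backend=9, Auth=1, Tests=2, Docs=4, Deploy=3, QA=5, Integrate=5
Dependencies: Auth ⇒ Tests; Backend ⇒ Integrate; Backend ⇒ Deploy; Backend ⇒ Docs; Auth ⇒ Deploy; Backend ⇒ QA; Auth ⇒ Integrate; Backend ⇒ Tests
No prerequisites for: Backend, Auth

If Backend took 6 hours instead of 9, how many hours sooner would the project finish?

As given, the longest chain is Backend→QA = 9+5 = 14, so the finish is 14 hours.
Backend lies on that path, so at 6 hours the path becomes 11 hours.
The critical path is still Backend→QA; finish is now 11 hours.
Change in finish: 11 − 14 = -3 hours.

3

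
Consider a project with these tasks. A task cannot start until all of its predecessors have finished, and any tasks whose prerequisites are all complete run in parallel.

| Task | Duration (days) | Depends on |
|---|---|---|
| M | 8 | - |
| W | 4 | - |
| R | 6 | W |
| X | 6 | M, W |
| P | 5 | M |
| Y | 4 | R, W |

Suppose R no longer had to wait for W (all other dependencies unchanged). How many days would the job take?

With the dependency in place, M→X = 8+6 = 14 sets the finish at 14 days.
Without W→R, R's earliest start moves from 4 to 0.
The longest chain is now M→X = 8+6 = 14, so the job takes 14 days.

14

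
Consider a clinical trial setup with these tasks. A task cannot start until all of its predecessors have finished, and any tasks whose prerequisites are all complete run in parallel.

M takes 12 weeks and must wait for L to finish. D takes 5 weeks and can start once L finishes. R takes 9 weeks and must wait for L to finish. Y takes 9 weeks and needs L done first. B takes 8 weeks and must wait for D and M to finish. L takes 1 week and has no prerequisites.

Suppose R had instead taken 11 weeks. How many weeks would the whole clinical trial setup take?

As given, the longest chain is L→M→B = 1+12+8 = 21, so the finish is 21 weeks.
R has 11 weeks of float (longest path through it is 10).
That remains the longest chain; total 21 weeks.

21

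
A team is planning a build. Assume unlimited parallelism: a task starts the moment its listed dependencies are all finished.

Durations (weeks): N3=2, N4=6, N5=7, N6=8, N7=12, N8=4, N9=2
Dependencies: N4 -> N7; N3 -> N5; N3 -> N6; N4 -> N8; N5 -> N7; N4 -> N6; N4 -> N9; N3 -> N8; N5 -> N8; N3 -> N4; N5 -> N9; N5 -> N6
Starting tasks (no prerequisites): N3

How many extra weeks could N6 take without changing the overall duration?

4

The longest chain is N3→N5→N7 = 2+7+12 = 21; overall finish 21 weeks.
N6 finishes as early as 17 and must finish by 21.
So N6 can slip 21 − 17 = 4 weeks.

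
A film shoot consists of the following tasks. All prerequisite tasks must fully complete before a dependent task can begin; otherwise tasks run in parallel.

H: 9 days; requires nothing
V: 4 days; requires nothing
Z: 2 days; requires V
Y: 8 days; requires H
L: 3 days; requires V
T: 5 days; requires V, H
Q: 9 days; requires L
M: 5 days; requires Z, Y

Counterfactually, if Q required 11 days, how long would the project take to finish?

Baseline: H→Y→M = 9+8+5 = 22 → 22 days.
Q has 6 days of float (longest path through it is 16).
No other chain overtakes it, so the finish is 22 days.

22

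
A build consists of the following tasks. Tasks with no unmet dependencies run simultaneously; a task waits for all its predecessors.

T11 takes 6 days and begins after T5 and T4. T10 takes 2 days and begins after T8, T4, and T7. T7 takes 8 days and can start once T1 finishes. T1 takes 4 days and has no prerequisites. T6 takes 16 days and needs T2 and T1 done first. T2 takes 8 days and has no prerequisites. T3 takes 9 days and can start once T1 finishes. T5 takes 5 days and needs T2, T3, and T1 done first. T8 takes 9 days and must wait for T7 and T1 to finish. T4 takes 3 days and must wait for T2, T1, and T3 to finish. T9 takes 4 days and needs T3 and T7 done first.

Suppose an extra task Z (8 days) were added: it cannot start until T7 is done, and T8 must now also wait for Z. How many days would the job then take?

31

Originally the job takes 24 days.
With Z inserted, T8 now waits for max(T7, T1, Z).
New critical path: T1→T7→Z→T8→T10 = 4+8+8+9+2 = 31 ⇒ 31 days.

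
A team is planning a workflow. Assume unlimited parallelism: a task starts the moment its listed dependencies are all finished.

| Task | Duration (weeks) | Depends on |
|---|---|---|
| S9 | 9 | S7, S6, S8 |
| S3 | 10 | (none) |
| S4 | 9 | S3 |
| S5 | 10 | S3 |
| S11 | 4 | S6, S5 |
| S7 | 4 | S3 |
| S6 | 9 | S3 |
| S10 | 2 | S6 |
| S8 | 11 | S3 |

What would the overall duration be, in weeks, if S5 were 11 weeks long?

As given, the longest chain is S3→S8→S9 = 10+11+9 = 30, so the finish is 30 weeks.
The longest path through S5 is only 24 weeks, so S5 has float 6.
That remains the longest chain; total 30 weeks.

30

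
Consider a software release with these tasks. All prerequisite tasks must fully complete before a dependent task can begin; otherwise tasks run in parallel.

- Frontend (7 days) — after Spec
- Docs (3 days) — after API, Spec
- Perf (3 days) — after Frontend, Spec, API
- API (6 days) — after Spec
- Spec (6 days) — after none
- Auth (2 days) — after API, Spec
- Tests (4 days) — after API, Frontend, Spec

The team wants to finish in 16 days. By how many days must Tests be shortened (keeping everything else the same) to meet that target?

Current finish: 17 days; target: 16.
Tests is on every critical path, so each day cut from Tests cuts the finish by one (this holds down to a finish of 16).
Need 17 − 16 = 1 day off Tests → Tests becomes 3 days, finish becomes 16.

1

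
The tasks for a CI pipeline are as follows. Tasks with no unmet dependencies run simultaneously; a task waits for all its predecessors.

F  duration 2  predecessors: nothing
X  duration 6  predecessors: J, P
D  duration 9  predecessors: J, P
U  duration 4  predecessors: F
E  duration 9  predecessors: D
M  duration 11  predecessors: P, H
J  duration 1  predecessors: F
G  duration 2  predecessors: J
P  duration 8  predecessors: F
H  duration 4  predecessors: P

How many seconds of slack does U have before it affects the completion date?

F→P→D→E = 2+8+9+9 = 28 sets the makespan at 28 seconds.
Longest path through U: 6 seconds (earliest finish 6, latest finish 28).
Float = 28 − 6 = 22.

22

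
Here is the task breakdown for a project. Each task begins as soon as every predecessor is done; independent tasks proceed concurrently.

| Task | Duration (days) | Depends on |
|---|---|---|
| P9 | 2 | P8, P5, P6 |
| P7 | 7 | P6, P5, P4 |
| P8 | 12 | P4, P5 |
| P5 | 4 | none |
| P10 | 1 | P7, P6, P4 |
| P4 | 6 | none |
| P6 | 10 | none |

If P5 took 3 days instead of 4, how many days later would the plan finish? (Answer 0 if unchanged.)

0

Baseline: P4→P8→P9 = 6+12+2 = 20 → 20 days.
The longest path through P5 is only 18 days, so P5 has float 2.
No other chain overtakes it, so the finish is 20 days.
Change in finish: 20 − 20 = +0 days.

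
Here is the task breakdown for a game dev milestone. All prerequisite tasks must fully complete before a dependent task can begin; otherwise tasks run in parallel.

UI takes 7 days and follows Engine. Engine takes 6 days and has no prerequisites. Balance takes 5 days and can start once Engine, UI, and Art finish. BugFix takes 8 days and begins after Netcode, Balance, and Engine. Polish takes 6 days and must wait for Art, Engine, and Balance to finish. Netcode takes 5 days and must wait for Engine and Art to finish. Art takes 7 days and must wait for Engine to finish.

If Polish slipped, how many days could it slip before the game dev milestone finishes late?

2

Critical path: Engine→Art→Netcode→BugFix = 6+7+5+8 = 26, so the finish is 26 days.
Polish finishes as early as 24 and must finish by 26.
Slack of Polish = 20 − 18 = 2 days.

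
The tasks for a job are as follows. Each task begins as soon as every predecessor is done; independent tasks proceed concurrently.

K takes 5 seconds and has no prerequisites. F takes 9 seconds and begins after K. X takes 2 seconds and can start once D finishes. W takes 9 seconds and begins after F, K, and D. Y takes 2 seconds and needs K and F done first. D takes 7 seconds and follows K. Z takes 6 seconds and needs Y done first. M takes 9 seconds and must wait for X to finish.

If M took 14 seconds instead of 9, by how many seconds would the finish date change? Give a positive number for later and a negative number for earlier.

The binding path is K→D→X→M = 5+7+2+9 = 23; finish at 23 seconds.
M lies on that path, so at 14 seconds the path becomes 28 seconds.
That remains the longest chain; total 28 seconds.
Change in finish: 28 − 23 = +5 seconds.

5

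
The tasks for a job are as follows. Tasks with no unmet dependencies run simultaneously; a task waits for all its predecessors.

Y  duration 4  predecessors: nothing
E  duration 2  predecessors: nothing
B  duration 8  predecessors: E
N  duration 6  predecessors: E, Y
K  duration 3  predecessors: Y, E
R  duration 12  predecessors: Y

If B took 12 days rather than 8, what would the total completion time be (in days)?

16

As given, the longest chain is Y→R = 4+12 = 16, so the finish is 16 days.
B is off the critical path — its longest chain is 10 days, giving 6 of slack.
That remains the longest chain; total 16 days.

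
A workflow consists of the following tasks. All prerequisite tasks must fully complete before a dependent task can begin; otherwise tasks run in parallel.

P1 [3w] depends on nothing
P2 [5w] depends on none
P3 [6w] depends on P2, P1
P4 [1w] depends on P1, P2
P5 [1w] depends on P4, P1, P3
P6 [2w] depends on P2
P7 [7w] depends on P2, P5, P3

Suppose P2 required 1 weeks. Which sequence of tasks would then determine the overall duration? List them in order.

P1, P3, P5, P7

The binding path is P2→P3→P5→P7 = 5+6+1+7 = 19; finish at 19 weeks.
P2 is on the critical path; changing it to 1 makes that path 15 weeks.
Now P1→P3→P5→P7 = 3+6+1+7 = 17 is longest, so the finish becomes 17 weeks.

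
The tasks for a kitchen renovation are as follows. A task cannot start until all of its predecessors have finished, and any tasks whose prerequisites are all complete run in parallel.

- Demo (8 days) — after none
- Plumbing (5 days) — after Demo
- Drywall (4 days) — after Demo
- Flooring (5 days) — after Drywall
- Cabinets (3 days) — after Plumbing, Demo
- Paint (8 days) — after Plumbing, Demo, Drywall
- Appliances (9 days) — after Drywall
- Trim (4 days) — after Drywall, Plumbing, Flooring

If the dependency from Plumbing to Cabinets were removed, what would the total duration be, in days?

21

With the dependency in place, Demo→Plumbing→Paint = 8+5+8 = 21 sets the finish at 21 days.
Without Plumbing→Cabinets, Cabinets's earliest start moves from 13 to 8.
After: Demo→Plumbing→Paint = 8+5+8 = 21 → 21 days.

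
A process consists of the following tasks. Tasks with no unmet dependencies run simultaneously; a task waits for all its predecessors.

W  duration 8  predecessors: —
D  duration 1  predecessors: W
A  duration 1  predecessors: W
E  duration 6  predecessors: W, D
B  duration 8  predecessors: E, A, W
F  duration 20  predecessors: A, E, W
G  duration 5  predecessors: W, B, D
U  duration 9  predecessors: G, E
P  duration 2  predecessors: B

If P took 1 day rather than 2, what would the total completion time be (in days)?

37

The binding path is W→D→E→B→G→U = 8+1+6+8+5+9 = 37; finish at 37 days.
P has 12 days of float (longest path through it is 25).
No other chain overtakes it, so the finish is 37 days.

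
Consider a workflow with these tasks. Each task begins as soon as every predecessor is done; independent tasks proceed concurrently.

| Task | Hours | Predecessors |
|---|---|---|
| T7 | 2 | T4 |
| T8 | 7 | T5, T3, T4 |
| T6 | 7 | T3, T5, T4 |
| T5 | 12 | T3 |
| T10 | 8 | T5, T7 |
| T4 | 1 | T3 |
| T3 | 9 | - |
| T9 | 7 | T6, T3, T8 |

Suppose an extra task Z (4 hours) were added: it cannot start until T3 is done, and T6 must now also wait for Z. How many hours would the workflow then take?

35

Originally the workflow takes 35 hours.
With Z inserted, T6 now waits for max(T3, T5, T4, Z).
New critical path: T3→T5→T6→T9 = 9+12+7+7 = 35 ⇒ 35 hours.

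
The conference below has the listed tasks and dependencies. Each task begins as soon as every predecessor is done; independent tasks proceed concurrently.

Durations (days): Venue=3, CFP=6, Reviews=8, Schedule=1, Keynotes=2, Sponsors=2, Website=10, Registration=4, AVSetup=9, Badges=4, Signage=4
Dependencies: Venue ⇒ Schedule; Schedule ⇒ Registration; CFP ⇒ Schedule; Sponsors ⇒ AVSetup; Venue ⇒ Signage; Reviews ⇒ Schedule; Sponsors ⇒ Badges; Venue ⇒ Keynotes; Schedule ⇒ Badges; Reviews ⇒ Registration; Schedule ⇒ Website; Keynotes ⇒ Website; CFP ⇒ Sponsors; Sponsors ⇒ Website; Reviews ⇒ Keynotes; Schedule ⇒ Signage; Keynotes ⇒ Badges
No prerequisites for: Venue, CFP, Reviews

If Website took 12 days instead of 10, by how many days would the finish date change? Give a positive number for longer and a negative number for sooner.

2

Actual critical path: Reviews→Keynotes→Website = 8+2+10 = 20 ⇒ 20 days.
Website lies on that path, so at 12 days the path becomes 22 days.
The critical path is still Reviews→Keynotes→Website; finish is now 22 days.
Change in finish: 22 − 20 = +2 days.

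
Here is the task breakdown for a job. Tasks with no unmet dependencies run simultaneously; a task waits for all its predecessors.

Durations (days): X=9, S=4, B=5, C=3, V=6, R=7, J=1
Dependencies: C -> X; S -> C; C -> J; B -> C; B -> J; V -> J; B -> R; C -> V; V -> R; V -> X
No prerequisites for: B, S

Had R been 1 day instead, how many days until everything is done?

23

Critical path before the change: B→C→V→X = 5+3+6+9 = 23 giving 23 days.
The longest path through R is only 21 days, so R has float 2.
The critical path is still B→C→V→X; finish is now 23 days.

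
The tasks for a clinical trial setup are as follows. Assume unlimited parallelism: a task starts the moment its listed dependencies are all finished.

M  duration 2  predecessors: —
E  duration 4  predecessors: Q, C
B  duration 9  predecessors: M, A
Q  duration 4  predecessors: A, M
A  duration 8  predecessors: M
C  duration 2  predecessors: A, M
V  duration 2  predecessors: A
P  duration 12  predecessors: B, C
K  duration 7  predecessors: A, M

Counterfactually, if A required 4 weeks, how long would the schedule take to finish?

The binding path is M→A→B→P = 2+8+9+12 = 31; finish at 31 weeks.
Since A is critical, the -4 change carries straight to that chain (now 27 weeks).
That remains the longest chain; total 27 weeks.

27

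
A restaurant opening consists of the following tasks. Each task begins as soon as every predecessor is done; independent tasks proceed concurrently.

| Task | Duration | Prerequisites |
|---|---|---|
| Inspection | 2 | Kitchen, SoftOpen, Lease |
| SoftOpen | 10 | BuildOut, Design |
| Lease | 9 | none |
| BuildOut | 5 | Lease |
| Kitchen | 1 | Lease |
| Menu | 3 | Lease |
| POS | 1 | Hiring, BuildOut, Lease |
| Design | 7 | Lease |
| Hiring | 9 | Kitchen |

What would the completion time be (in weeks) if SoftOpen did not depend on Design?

Original critical path: Lease→Design→SoftOpen→Inspection = 9+7+10+2 = 28 ⇒ 28 weeks.
Without Design→SoftOpen, SoftOpen's earliest start moves from 16 to 14.
The longest chain is now Lease→BuildOut→SoftOpen→Inspection = 9+5+10+2 = 26, so the project takes 26 weeks.

26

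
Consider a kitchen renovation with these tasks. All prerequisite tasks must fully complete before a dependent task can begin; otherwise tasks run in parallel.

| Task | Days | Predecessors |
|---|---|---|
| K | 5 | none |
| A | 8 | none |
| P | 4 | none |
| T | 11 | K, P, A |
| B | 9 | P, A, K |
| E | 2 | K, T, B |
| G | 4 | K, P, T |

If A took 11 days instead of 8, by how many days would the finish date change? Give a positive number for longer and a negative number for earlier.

As given, the longest chain is A→T→G = 8+11+4 = 23, so the finish is 23 days.
Since A is critical, the +3 change carries straight to that chain (now 26 days).
No other chain overtakes it, so the finish is 26 days.
Change in finish: 26 − 23 = +3 days.

3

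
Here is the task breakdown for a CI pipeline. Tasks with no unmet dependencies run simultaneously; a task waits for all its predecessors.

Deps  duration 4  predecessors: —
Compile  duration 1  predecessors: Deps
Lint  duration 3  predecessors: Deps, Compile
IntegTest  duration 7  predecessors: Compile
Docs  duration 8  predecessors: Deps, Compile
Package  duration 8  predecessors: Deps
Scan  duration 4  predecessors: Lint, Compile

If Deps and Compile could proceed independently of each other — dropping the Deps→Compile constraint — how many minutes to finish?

With the dependency in place, Deps→Compile→Docs = 4+1+8 = 13 sets the finish at 13 minutes.
Without Deps→Compile, Compile's earliest start moves from 4 to 0.
New critical path: Deps→Docs = 4+8 = 12 ⇒ 12 minutes.

12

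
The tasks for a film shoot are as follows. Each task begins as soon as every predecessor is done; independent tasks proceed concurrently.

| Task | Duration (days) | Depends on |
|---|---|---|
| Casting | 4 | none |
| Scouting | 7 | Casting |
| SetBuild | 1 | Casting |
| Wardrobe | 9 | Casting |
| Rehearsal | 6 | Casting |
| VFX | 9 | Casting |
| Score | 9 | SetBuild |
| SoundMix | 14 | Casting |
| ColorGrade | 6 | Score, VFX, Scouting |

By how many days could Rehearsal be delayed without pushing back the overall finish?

10

Casting→SetBuild→Score→ColorGrade = 4+1+9+6 = 20 sets the makespan at 20 days.
Rehearsal finishes as early as 10 and must finish by 20.
Slack of Rehearsal = 14 − 4 = 10 days.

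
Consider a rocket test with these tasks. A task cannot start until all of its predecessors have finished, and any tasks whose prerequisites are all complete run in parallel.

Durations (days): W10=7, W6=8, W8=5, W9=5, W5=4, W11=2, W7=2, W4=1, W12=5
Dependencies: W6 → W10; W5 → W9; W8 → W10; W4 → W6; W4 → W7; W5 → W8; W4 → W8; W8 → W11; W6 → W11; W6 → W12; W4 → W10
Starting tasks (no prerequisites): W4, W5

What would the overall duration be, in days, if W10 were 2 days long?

14

The binding path is W4→W6→W10 = 1+8+7 = 16; finish at 16 days.
W10 lies on that path, so at 2 days the path becomes 11 days.
The binding chain switches to W4→W6→W12 = 1+8+5 = 14; finish 14 days.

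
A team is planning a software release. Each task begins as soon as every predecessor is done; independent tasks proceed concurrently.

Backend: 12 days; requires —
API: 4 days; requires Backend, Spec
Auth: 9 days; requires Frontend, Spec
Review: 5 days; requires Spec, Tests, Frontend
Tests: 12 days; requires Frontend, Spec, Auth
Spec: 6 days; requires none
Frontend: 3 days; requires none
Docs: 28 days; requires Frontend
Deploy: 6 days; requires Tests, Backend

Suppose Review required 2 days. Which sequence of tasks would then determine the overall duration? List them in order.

Spec, Auth, Tests, Deploy

As given, the longest chain is Spec→Auth→Tests→Deploy = 6+9+12+6 = 33, so the finish is 33 days.
The longest path through Review is only 32 days, so Review has float 1.
That remains the longest chain; total 33 days.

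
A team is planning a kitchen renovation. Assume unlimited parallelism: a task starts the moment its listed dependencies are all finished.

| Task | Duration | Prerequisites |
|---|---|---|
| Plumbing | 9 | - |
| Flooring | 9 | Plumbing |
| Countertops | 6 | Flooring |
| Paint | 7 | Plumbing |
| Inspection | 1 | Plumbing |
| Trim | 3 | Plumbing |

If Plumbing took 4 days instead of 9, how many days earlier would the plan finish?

The binding path is Plumbing→Flooring→Countertops = 9+9+6 = 24; finish at 24 days.
Plumbing is on the critical path; changing it to 4 makes that path 19 days.
That remains the longest chain; total 19 days.
Change in finish: 19 − 24 = -5 days.

5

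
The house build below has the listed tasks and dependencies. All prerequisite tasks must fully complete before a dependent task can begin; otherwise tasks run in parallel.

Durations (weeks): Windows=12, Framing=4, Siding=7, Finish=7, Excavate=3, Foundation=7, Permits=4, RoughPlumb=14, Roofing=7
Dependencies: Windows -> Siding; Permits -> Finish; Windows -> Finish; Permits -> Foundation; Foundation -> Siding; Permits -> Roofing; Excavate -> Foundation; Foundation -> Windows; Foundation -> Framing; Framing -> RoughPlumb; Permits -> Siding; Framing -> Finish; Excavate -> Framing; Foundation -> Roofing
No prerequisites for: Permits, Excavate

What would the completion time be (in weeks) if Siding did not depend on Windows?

With the dependency in place, Permits→Foundation→Windows→Siding = 4+7+12+7 = 30 sets the finish at 30 weeks.
Without Windows→Siding, Siding's earliest start moves from 23 to 11.
The longest chain is now Permits→Foundation→Windows→Finish = 4+7+12+7 = 30, so the schedule takes 30 weeks.

30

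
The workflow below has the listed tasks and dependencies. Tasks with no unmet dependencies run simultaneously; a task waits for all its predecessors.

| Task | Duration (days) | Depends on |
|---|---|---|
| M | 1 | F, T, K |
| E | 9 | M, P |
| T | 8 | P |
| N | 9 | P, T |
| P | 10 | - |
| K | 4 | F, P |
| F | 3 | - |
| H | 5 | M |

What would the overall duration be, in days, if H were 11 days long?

Baseline: P→T→M→E = 10+8+1+9 = 28 → 28 days.
H has 4 days of float (longest path through it is 24).
Now P→T→M→H = 10+8+1+11 = 30 is longest, so the finish becomes 30 days.

30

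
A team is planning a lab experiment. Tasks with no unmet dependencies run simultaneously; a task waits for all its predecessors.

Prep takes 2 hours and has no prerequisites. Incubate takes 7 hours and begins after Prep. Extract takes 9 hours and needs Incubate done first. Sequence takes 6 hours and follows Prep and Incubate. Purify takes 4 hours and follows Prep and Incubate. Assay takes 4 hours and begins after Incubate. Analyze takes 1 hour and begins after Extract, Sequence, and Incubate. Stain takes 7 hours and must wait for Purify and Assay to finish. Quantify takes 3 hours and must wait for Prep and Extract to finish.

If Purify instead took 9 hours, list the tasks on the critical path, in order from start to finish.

Prep, Incubate, Purify, Stain

Critical path before the change: Prep→Incubate→Extract→Quantify = 2+7+9+3 = 21 giving 21 hours.
Purify is off the critical path — its longest chain is 20 hours, giving 1 of slack.
New critical path: Prep→Incubate→Purify→Stain = 2+7+9+7 = 25 ⇒ 25 hours.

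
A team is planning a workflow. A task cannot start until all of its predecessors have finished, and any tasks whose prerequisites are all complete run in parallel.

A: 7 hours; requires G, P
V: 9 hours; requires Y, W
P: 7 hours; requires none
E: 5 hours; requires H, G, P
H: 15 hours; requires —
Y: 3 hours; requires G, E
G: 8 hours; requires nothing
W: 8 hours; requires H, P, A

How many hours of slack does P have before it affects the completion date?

1

H→E→Y→V = 15+5+3+9 = 32 sets the makespan at 32 hours.
Longest path through P: 31 hours (earliest finish 7, latest finish 8).
So P can slip 8 − 7 = 1 hour.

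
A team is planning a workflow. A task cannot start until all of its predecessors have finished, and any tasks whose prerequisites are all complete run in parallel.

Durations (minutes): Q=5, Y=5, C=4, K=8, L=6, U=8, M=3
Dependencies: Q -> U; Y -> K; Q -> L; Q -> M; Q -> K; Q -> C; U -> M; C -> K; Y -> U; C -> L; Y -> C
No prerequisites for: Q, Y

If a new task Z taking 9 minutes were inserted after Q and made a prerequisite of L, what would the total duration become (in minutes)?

20

Originally the project takes 17 minutes.
With Z inserted, L now waits for max(Q, C, Z).
New critical path: Q→Z→L = 5+9+6 = 20 ⇒ 20 minutes.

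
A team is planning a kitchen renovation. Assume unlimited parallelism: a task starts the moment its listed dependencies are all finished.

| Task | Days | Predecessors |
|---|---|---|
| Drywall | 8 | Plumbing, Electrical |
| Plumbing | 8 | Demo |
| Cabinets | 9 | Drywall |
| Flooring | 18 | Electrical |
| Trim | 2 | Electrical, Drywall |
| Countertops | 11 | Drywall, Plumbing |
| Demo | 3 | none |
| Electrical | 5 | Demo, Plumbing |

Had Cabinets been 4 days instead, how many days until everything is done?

35

Actual critical path: Demo→Plumbing→Electrical→Drywall→Countertops = 3+8+5+8+11 = 35 ⇒ 35 days.
Cabinets has 2 days of float (longest path through it is 33).
No other chain overtakes it, so the finish is 35 days.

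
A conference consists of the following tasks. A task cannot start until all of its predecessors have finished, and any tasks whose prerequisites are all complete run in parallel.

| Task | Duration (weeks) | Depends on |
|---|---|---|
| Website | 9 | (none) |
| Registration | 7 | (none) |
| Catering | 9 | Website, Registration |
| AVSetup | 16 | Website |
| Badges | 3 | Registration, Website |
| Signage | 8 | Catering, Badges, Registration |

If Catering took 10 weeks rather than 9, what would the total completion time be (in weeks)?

27

As given, the longest chain is Website→Catering→Signage = 9+9+8 = 26, so the finish is 26 weeks.
Catering lies on that path, so at 10 weeks the path becomes 27 weeks.
The critical path is still Website→Catering→Signage; finish is now 27 weeks.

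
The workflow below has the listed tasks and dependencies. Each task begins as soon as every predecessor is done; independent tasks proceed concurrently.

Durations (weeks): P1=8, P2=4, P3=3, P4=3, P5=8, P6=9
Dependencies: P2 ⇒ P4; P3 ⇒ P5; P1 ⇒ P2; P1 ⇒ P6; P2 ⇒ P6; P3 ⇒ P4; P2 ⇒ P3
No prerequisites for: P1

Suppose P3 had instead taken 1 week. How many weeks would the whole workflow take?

21

As given, the longest chain is P1→P2→P3→P5 = 8+4+3+8 = 23, so the finish is 23 weeks.
Since P3 is critical, the -2 change carries straight to that chain (now 21 weeks).
No other chain overtakes it, so the finish is 21 weeks.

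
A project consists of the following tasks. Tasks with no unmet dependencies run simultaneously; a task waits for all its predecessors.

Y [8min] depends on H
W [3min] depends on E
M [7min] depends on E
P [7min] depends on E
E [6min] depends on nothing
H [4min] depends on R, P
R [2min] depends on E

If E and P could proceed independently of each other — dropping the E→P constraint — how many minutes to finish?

Before: longest chain E→P→H→Y = 6+7+4+8 = 25, finish 25.
Without E→P, P's earliest start moves from 6 to 0.
After: E→R→H→Y = 6+2+4+8 = 20 → 20 minutes.

20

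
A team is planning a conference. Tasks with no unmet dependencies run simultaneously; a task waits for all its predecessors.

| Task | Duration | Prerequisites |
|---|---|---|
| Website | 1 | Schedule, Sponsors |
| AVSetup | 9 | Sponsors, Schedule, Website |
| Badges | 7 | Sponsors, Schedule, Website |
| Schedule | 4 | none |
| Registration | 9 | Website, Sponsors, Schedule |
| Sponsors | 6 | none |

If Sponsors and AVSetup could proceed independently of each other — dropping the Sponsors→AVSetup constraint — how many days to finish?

With the dependency in place, Sponsors→Website→Registration = 6+1+9 = 16 sets the finish at 16 days.
Dropping Sponsors→AVSetup doesn't change AVSetup's earliest start (7); another predecessor still binds.
The longest chain is now Sponsors→Website→Registration = 6+1+9 = 16, so the conference takes 16 days.

16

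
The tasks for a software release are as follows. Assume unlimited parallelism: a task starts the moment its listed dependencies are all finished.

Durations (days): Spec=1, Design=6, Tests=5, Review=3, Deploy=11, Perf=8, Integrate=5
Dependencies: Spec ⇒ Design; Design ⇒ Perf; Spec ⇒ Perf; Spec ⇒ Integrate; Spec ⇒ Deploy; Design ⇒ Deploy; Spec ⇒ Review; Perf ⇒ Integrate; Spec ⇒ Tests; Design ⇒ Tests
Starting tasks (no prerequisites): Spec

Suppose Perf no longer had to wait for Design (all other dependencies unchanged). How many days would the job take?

18

Original critical path: Spec→Design→Perf→Integrate = 1+6+8+5 = 20 ⇒ 20 days.
Without Design→Perf, Perf's earliest start moves from 7 to 1.
New critical path: Spec→Design→Deploy = 1+6+11 = 18 ⇒ 18 days.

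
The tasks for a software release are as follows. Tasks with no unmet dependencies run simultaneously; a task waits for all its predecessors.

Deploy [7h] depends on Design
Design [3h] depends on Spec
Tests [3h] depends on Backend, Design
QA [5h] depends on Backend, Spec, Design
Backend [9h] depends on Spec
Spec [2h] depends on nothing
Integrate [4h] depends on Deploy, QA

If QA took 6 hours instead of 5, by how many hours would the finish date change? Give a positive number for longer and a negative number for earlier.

1

The binding path is Spec→Backend→QA→Integrate = 2+9+5+4 = 20; finish at 20 hours.
QA lies on that path, so at 6 hours the path becomes 21 hours.
No other chain overtakes it, so the finish is 21 hours.
Change in finish: 21 − 20 = +1 hours.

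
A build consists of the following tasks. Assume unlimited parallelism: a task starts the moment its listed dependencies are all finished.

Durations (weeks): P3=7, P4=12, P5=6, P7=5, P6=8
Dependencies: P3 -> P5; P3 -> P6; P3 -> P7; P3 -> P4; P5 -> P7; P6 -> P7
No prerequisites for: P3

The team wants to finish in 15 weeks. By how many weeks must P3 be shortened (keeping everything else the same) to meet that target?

Current finish: 20 weeks; target: 15.
P3 is on every critical path, so each week cut from P3 cuts the finish by one (this holds down to a finish of 14).
Need 20 − 15 = 5 weeks off P3 → P3 becomes 2 weeks, finish becomes 15.

5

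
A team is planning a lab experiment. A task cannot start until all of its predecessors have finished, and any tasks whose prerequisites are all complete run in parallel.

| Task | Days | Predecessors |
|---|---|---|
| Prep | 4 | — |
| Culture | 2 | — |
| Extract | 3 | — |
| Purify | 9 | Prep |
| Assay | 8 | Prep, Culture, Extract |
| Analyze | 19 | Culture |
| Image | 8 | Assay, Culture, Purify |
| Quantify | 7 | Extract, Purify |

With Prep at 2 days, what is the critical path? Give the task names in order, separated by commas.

As given, the longest chain is Prep→Purify→Image = 4+9+8 = 21, so the finish is 21 days.
Prep lies on that path, so at 2 days the path becomes 19 days.
The binding chain switches to Culture→Analyze = 2+19 = 21; finish 21 days.

Culture, Analyze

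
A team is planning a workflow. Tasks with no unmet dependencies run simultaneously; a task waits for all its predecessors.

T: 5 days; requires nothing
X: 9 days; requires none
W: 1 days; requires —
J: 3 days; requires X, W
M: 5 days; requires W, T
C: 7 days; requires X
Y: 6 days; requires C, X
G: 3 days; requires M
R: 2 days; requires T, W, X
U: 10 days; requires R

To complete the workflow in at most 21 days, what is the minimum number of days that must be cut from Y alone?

1

Current finish: 22 days; target: 21.
Y is on every critical path, so each day cut from Y cuts the finish by one (this holds down to a finish of 21).
Need 22 − 21 = 1 day off Y → Y becomes 5 days, finish becomes 21.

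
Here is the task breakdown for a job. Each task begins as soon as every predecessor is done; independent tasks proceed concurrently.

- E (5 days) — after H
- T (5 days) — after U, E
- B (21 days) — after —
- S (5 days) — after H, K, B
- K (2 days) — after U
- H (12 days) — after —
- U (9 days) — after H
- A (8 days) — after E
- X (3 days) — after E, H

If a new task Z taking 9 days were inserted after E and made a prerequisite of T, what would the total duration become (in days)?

31

Originally the job takes 28 days.
With Z inserted, T now waits for max(U, E, Z).
New critical path: H→E→Z→T = 12+5+9+5 = 31 ⇒ 31 days.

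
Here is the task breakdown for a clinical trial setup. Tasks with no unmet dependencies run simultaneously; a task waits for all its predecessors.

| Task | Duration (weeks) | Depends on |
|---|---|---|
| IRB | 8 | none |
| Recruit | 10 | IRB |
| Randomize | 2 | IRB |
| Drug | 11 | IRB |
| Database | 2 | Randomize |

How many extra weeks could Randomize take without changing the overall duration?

7

The longest chain is IRB→Drug = 8+11 = 19; overall finish 19 weeks.
The longest chain containing Randomize totals 12 weeks.
Float = 19 − 12 = 7.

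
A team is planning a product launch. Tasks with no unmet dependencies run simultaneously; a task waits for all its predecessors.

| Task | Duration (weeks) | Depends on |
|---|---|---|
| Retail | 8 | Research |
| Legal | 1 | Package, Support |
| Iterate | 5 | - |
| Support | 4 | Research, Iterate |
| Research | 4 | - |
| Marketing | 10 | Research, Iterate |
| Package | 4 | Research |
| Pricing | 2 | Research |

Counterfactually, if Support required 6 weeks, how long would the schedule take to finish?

The binding path is Iterate→Marketing = 5+10 = 15; finish at 15 weeks.
The longest path through Support is only 10 weeks, so Support has float 5.
The critical path is still Iterate→Marketing; finish is now 15 weeks.

15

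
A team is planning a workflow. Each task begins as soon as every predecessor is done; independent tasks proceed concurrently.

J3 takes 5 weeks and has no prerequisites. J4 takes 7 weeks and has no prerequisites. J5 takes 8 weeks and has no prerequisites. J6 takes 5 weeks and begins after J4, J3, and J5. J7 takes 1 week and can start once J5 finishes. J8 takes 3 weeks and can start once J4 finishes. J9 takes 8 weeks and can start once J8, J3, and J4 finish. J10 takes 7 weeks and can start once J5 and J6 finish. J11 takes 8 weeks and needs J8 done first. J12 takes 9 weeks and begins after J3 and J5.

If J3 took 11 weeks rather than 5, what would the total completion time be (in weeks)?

23

Critical path before the change: J5→J6→J10 = 8+5+7 = 20 giving 20 weeks.
The longest path through J3 is only 17 weeks, so J3 has float 3.
New critical path: J3→J6→J10 = 11+5+7 = 23 ⇒ 23 weeks.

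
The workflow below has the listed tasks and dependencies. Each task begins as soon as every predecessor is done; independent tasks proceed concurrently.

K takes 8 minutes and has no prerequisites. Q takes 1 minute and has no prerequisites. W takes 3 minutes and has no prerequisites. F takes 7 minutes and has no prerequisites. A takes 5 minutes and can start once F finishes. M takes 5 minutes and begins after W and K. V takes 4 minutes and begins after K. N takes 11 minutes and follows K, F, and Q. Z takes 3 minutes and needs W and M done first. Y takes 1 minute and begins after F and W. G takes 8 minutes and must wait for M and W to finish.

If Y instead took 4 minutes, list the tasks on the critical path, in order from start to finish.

K, M, G

The binding path is K→M→G = 8+5+8 = 21; finish at 21 minutes.
Y has 13 minutes of float (longest path through it is 8).
The critical path is still K→M→G; finish is now 21 minutes.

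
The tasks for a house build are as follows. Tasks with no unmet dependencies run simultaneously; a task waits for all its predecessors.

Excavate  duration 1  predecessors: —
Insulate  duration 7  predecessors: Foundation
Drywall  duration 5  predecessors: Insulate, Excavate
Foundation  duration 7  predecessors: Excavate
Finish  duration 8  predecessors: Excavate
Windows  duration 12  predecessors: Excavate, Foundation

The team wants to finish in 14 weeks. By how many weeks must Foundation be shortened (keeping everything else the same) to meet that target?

6

Current finish: 20 weeks; target: 14.
Foundation is on every critical path, so each week cut from Foundation cuts the finish by one (this holds down to a finish of 14).
Need 20 − 14 = 6 weeks off Foundation → Foundation becomes 1 week, finish becomes 14.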